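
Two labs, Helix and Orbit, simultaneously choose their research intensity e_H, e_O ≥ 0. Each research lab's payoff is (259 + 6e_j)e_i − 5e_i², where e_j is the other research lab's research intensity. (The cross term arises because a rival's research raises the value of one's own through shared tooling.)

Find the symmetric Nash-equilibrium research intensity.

64.75

Helix's payoff is (259 + 6e_O)e_H − 5e_H².
∂π/∂e_H = 259 + 6e_O − 10e_H = 0, so e_H = 25.9 + 0.6e_O.
The game is symmetric, so in equilibrium e_O = e_H: the reaction function gives 0.4e_H = 25.9, hence e_H = 64.75.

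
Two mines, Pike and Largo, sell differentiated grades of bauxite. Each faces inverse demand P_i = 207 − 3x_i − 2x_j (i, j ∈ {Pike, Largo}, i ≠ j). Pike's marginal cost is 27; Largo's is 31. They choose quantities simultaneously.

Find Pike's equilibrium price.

Mine Pike's profit: π = x_{Pike}(207 − 3x_{Pike} − 2x_{Largo}) − 27x_{Pike}.
∂π/∂x_{Pike} = 180 − 6x_{Pike} − 2x_{Largo} = 0 ⇒ x_{Pike} = 30 − (1/3)x_{Largo}.
Similarly x_{Largo} = 88/3 − (1/3)x_{Pike}.
Plugging x_{Largo} into Pike's best response: x_{Pike} = 30 − (1/3)(88/3 − (1/3)x_{Pike}) ⇒ (8/9)x_{Pike} = 182/9, so x_{Pike} = 22.75.
Then x_{Largo} = 88/3 − (1/3)·22.75 = 21.75.
P_{Pike} = 207 − 3·22.75 − 2·21.75 = 95.25.

95.25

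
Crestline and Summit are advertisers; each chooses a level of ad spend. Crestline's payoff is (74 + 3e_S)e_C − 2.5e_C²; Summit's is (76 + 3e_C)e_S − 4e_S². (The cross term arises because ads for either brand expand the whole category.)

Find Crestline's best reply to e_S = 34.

35.2

Expanding Crestline's payoff: 74e_C + 3e_Se_C − 2.5e_C².
∂π/∂e_C = 74 + 3e_S − 5e_C = 0, so e_C = 14.8 + 0.6e_S.
At e_S = 34: e_C = 14.8 + 0.6·34 = 35.2.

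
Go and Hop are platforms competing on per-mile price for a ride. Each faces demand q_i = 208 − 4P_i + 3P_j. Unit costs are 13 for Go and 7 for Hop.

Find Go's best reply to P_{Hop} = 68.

58

Go's profit: π = (P_{Go} − 13)(208 − 4P_{Go} + 3P_{Hop}).
∂π/∂P_{Go} = 260 − 8P_{Go} + 3P_{Hop} = 0 ⇒ P_{Go} = 32.5 + 0.375P_{Hop}.
At P_{Hop} = 68: P_{Go} = 32.5 + 0.375·68 = 58.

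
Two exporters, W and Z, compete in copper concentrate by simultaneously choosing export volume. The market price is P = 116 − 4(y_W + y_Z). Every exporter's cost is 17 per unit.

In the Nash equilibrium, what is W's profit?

Exporter W's profit: π = y_W(116 − 4(y_W + y_Z)) − 17y_W.
∂π/∂y_W = 99 − 8y_W − 4y_Z = 0, so y_W = 12.375 − 0.5y_Z.
The game is symmetric, so in equilibrium y_Z = y_W: the reaction function gives 1.5y_W = 12.375, hence y_W = 8.25.
Price P = 116 − 4·16.5 = 50.
W's profit: (50 − 17)·8.25 = 272.25.

272.25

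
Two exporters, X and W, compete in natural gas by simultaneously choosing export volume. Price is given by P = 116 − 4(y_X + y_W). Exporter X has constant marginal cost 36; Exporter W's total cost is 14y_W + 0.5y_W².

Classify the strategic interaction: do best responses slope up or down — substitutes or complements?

Exporter X's profit: π = y_X(116 − 4(y_X + y_W)) − 36y_X.
∂π/∂y_X = 80 − 8y_X − 4y_W = 0, so y_X = 10 − 0.5y_W.
The best-response slope dy_X/dy_W = −0.5 < 0: the reaction function is downward-sloping, so the choices are strategic substitutes.

strategic substitutes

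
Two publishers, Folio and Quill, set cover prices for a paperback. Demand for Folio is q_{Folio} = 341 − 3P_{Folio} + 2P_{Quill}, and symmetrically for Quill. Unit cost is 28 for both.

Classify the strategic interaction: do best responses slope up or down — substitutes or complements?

Folio's profit: π = (P_{Folio} − 28)(341 − 3P_{Folio} + 2P_{Quill}).
∂π/∂P_{Folio} = 425 − 6P_{Folio} + 2P_{Quill} = 0 ⇒ P_{Folio} = 425/6 + (1/3)P_{Quill}.
The best-response slope dP_{Folio}/dP_{Quill} = 1/3 > 0: the reaction function is upward-sloping, so the choices are strategic complements.

strategic complements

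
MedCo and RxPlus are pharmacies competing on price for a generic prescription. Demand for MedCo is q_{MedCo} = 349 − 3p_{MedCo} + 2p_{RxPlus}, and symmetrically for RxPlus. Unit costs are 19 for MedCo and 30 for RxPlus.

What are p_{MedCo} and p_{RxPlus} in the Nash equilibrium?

103.5625, 107.6875

MedCo's profit: π = (p_{MedCo} − 19)(349 − 3p_{MedCo} + 2p_{RxPlus}).
∂π/∂p_{MedCo} = 406 − 6p_{MedCo} + 2p_{RxPlus} = 0 ⇒ p_{MedCo} = 203/3 + (1/3)p_{RxPlus}.
Similarly p_{RxPlus} = 439/6 + (1/3)p_{MedCo}.
Solving the two reaction functions simultaneously: (1 − (1/3)(1/3))p_{MedCo} = 203/3 + (1/3)·(439/6), so (8/9)p_{MedCo} = 1657/18 and p_{MedCo} = 103.5625.
Then p_{RxPlus} = 439/6 + (1/3)·103.5625 = 107.6875.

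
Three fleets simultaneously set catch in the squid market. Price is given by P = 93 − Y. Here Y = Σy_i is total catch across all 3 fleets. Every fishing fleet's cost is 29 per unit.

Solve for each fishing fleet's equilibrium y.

A representative fishing fleet's profit is π_i = y_i(93 − Y) − 29y_i, with Y = y_i + Σ_{j≠i} y_j.
First-order condition: 64 − 2y_i − Σ_{j≠i} y_j = 0.
In a symmetric equilibrium every fishing fleet chooses the same y, so Σ_{j≠i} y_j = 2y. The condition becomes 64 − 4y = 0, giving y = 64/4 = 16.

16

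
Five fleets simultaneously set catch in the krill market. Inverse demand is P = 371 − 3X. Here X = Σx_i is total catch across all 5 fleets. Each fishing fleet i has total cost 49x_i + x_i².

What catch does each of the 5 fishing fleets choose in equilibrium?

16.1

A representative fishing fleet's profit is π_i = x_i(371 − 3X) − 49x_i − x_i², with X = x_i + Σ_{j≠i} x_j.
First-order condition: 322 − 8x_i − 3Σ_{j≠i} x_j = 0.
Imposing symmetry (x_j = x for all j) turns Σ_{j≠i} x_j into 4x, so 322 = 20x and x = 16.1.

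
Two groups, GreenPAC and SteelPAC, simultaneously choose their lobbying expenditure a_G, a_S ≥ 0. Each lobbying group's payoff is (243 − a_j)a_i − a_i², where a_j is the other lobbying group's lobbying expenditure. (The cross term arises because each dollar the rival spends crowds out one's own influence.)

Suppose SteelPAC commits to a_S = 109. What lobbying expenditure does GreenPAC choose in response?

67

GreenPAC's payoff is (243 − a_S)a_G − a_G².
∂π/∂a_G = 243 − a_S − 2a_G = 0, so a_G = 121.5 − 0.5a_S.
At a_S = 109: a_G = 121.5 − 0.5·109 = 67.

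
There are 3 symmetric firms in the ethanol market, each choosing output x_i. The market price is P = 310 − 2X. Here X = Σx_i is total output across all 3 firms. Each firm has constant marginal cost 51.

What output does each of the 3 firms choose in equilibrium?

A representative firm's profit is π_i = x_i(310 − 2X) − 51x_i, with X = x_i + Σ_{j≠i} x_j.
First-order condition: 259 − 4x_i − 2Σ_{j≠i} x_j = 0.
Imposing symmetry (x_j = x for all j) turns Σ_{j≠i} x_j into 2x, so 259 = 8x and x = 32.375.

32.375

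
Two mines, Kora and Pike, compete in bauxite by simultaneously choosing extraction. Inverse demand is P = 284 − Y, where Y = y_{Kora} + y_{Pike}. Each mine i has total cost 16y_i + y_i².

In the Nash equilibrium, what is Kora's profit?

Mine Kora's profit: π = y_{Kora}(284 − (y_{Kora} + y_{Pike})) − 16y_{Kora} − y_{Kora}².
∂π/∂y_{Kora} = 268 − 4y_{Kora} − y_{Pike} = 0, so y_{Kora} = 67 − 0.25y_{Pike}.
Setting y_{Kora} = y_{Pike} in the reaction function: y_{Kora} = 67 − 0.25y_{Kora}, so y_{Kora} = 67 / 1.25 = 53.6.
Price P = 284 − 107.2 = 176.8.
Kora's profit: (176.8 − 16)·53.6 − (53.6)² = 5745.92.

5745.92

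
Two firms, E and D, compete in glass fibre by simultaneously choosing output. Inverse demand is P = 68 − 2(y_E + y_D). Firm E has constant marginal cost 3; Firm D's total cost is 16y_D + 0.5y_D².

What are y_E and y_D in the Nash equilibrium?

13.8125, 4.875

Firm E's profit: π = y_E(68 − 2(y_E + y_D)) − 3y_E.
∂π/∂y_E = 65 − 4y_E − 2y_D = 0, so y_E = 16.25 − 0.5y_D.
For D: ∂π/∂y_D = 52 − 5y_D − 2y_E = 0 ⇒ y_D = 10.4 − 0.4y_E.
Plugging y_D into E's best response: y_E = 16.25 − 0.5(10.4 − 0.4y_E) ⇒ 0.8y_E = 11.05, so y_E = 13.8125.
Then y_D = 10.4 − 0.4·13.8125 = 4.875.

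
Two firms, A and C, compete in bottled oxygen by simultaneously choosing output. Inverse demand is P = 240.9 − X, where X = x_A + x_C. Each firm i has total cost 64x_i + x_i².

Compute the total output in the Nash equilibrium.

Firm A's profit: π = x_A(240.9 − (x_A + x_C)) − 64x_A − x_A².
∂π/∂x_A = 176.9 − 4x_A − x_C = 0, so x_A = 44.225 − 0.25x_C.
Setting x_A = x_C in the reaction function: x_A = 44.225 − 0.25x_A, so x_A = 44.225 / 1.25 = 35.38.
Total output: 35.38 + 35.38 = 70.76.

70.76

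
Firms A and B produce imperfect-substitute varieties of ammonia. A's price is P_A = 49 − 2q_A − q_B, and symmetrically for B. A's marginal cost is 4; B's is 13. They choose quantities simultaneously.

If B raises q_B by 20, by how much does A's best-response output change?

-5

Firm A's profit: π = q_A(49 − 2q_A − q_B) − 4q_A.
∂π/∂q_A = 45 − 4q_A − q_B = 0 ⇒ q_A = 11.25 − 0.25q_B.
The reaction-function slope is −0.25, so a 20-unit rise in q_B moves q_A by −0.25 × 20 = −5. A's best response falls — the actions are strategic substitutes.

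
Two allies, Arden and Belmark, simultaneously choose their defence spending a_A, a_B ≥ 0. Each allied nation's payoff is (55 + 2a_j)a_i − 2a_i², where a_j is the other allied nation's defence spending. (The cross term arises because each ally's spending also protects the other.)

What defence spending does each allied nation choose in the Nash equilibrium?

Arden's payoff is (55 + 2a_B)a_A − 2a_A².
∂π/∂a_A = 55 + 2a_B − 4a_A = 0, so a_A = 13.75 + 0.5a_B.
Setting a_A = a_B in the reaction function: a_A = 13.75 + 0.5a_A, so a_A = 13.75 / 0.5 = 27.5.

27.5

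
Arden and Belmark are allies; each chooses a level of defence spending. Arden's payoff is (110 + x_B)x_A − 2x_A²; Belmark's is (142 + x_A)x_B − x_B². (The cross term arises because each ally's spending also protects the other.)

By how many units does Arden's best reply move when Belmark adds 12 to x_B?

3

Expanding Arden's payoff: 110x_A + x_Bx_A − 2x_A².
∂π/∂x_A = 110 + x_B − 4x_A = 0, so x_A = 27.5 + 0.25x_B.
The reaction-function slope is 0.25, so a 12-unit rise in x_B moves x_A by 0.25 × 12 = 3. Arden's best response rises — the actions are strategic complements.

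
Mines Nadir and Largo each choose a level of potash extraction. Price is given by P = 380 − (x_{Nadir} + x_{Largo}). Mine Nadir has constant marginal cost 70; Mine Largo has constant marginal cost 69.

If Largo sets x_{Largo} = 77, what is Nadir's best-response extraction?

116.5

Mine Nadir's profit: π = x_{Nadir}(380 − (x_{Nadir} + x_{Largo})) − 70x_{Nadir}.
∂π/∂x_{Nadir} = 310 − 2x_{Nadir} − x_{Largo} = 0, so x_{Nadir} = 155 − 0.5x_{Largo}.
At x_{Largo} = 77: x_{Nadir} = 155 − 0.5·77 = 116.5.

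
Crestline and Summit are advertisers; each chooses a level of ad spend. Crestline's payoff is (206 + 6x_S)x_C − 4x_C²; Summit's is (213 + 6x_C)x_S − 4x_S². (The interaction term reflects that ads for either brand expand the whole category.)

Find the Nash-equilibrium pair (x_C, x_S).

Expanding Crestline's payoff: 206x_C + 6x_Sx_C − 4x_C².
∂π/∂x_C = 206 + 6x_S − 8x_C = 0, so x_C = 25.75 + 0.75x_S.
Likewise for Summit: x_S = 26.625 + 0.75x_C.
Plugging x_S into Crestline's best response: x_C = 25.75 + 0.75(26.625 + 0.75x_C) ⇒ 0.4375x_C = 1463/32, so x_C = 104.5.
Then x_S = 26.625 + 0.75·104.5 = 105.

104.5, 105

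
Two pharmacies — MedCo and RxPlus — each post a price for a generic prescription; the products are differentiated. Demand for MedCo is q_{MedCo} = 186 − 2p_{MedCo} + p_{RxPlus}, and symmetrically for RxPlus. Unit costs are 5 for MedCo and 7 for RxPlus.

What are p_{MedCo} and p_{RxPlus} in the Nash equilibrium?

MedCo's profit: π = (p_{MedCo} − 5)(186 − 2p_{MedCo} + p_{RxPlus}).
∂π/∂p_{MedCo} = 196 − 4p_{MedCo} + p_{RxPlus} = 0 ⇒ p_{MedCo} = 49 + 0.25p_{RxPlus}.
Similarly p_{RxPlus} = 50 + 0.25p_{MedCo}.
Solving the two reaction functions simultaneously: (1 − (0.25)(0.25))p_{MedCo} = 49 + 0.25·50, so 0.9375p_{MedCo} = 61.5 and p_{MedCo} = 65.6.
Then p_{RxPlus} = 50 + 0.25·65.6 = 66.4.

65.6, 66.4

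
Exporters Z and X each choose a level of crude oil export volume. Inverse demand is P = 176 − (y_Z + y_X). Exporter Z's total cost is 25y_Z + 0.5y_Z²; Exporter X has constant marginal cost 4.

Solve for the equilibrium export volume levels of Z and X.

Exporter Z's profit: π = y_Z(176 − (y_Z + y_X)) − 25y_Z − 0.5y_Z².
∂π/∂y_Z = 151 − 3y_Z − y_X = 0, so y_Z = 151/3 − (1/3)y_X.
For X: ∂π/∂y_X = 172 − 2y_X − y_Z = 0 ⇒ y_X = 86 − 0.5y_Z.
Solving the two reaction functions simultaneously: (1 − (−1/3)(−0.5))y_Z = 151/3 − (1/3)·86, so (5/6)y_Z = 65/3 and y_Z = 26.
Then y_X = 86 − 0.5·26 = 73.

26, 73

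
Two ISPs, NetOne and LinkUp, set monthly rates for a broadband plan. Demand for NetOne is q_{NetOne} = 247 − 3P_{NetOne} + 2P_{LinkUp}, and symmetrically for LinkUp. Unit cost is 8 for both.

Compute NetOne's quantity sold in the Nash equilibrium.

179.25

NetOne's profit: π = (P_{NetOne} − 8)(247 − 3P_{NetOne} + 2P_{LinkUp}).
∂π/∂P_{NetOne} = 271 − 6P_{NetOne} + 2P_{LinkUp} = 0 ⇒ P_{NetOne} = 271/6 + (1/3)P_{LinkUp}.
By symmetry P_{LinkUp} = P_{NetOne}; substituting into the reaction function, (2/3)P_{NetOne} = 271/6 and P_{NetOne} = 67.75.
q_{NetOne} = 247 − 3·67.75 + 2·67.75 = 179.25.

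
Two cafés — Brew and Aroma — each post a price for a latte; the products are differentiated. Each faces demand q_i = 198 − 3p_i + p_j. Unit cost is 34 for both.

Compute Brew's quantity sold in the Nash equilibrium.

78

Brew's profit: π = (p_{Brew} − 34)(198 − 3p_{Brew} + p_{Aroma}).
∂π/∂p_{Brew} = 300 − 6p_{Brew} + p_{Aroma} = 0 ⇒ p_{Brew} = 50 + (1/6)p_{Aroma}.
By symmetry p_{Aroma} = p_{Brew}; substituting into the reaction function, (5/6)p_{Brew} = 50 and p_{Brew} = 60.
q_{Brew} = 198 − 3·60 + 60 = 78.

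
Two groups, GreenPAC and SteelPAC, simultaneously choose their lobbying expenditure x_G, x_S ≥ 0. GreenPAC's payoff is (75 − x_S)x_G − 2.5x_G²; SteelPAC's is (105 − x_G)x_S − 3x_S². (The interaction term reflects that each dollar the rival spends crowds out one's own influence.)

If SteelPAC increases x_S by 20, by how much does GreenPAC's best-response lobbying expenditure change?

Expanding GreenPAC's payoff: 75x_G − x_Sx_G − 2.5x_G².
∂π/∂x_G = 75 − x_S − 5x_G = 0, so x_G = 15 − 0.2x_S.
The reaction-function slope is −0.2, so a 20-unit rise in x_S moves x_G by −0.2 × 20 = −4. GreenPAC's best response falls — the actions are strategic substitutes.

-4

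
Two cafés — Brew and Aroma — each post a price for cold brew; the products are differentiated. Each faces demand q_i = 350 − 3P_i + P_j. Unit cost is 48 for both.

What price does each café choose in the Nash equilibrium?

Brew's profit: π = (P_{Brew} − 48)(350 − 3P_{Brew} + P_{Aroma}).
∂π/∂P_{Brew} = 494 − 6P_{Brew} + P_{Aroma} = 0 ⇒ P_{Brew} = 247/3 + (1/6)P_{Aroma}.
Setting P_{Brew} = P_{Aroma} in the reaction function: P_{Brew} = 247/3 + (1/6)P_{Brew}, so P_{Brew} = (247/3) / (5/6) = 98.8.

98.8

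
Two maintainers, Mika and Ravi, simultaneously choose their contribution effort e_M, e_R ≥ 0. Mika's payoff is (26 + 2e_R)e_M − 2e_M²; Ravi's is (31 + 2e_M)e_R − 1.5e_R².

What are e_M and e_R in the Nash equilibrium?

Expanding Mika's payoff: 26e_M + 2e_Re_M − 2e_M².
∂π/∂e_M = 26 + 2e_R − 4e_M = 0, so e_M = 6.5 + 0.5e_R.
Likewise for Ravi: e_R = 31/3 + (2/3)e_M.
Solving the two reaction functions simultaneously: (1 − (0.5)(2/3))e_M = 6.5 + 0.5·(31/3), so (2/3)e_M = 35/3 and e_M = 17.5.
Then e_R = 31/3 + (2/3)·17.5 = 22.

17.5, 22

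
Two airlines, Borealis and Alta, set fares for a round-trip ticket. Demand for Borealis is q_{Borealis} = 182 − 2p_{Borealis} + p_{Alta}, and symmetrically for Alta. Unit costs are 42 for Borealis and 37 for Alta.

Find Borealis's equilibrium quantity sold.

Borealis's profit: π = (p_{Borealis} − 42)(182 − 2p_{Borealis} + p_{Alta}).
∂π/∂p_{Borealis} = 266 − 4p_{Borealis} + p_{Alta} = 0 ⇒ p_{Borealis} = 66.5 + 0.25p_{Alta}.
Similarly p_{Alta} = 64 + 0.25p_{Borealis}.
Solving the two reaction functions simultaneously: (1 − (0.25)(0.25))p_{Borealis} = 66.5 + 0.25·64, so 0.9375p_{Borealis} = 82.5 and p_{Borealis} = 88.
Then p_{Alta} = 64 + 0.25·88 = 86.
q_{Borealis} = 182 − 2·88 + 86 = 92.

92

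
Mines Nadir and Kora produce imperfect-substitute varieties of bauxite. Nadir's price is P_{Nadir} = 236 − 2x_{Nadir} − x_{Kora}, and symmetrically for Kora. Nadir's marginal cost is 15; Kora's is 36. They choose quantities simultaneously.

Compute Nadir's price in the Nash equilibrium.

106.2

Mine Nadir's profit: π = x_{Nadir}(236 − 2x_{Nadir} − x_{Kora}) − 15x_{Nadir}.
∂π/∂x_{Nadir} = 221 − 4x_{Nadir} − x_{Kora} = 0 ⇒ x_{Nadir} = 55.25 − 0.25x_{Kora}.
Similarly x_{Kora} = 50 − 0.25x_{Nadir}.
Substituting the second reaction function into the first: x_{Nadir} = 55.25 − 0.25(50 − 0.25x_{Nadir}), which gives 0.9375x_{Nadir} = 42.75 ⇒ x_{Nadir} = 45.6.
Then x_{Kora} = 50 − 0.25·45.6 = 38.6.
P_{Nadir} = 236 − 2·45.6 − 38.6 = 106.2.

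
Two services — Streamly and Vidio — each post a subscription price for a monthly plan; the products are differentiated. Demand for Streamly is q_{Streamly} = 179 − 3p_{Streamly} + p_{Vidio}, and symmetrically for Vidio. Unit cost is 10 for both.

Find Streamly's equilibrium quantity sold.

95.4

Streamly's profit: π = (p_{Streamly} − 10)(179 − 3p_{Streamly} + p_{Vidio}).
∂π/∂p_{Streamly} = 209 − 6p_{Streamly} + p_{Vidio} = 0 ⇒ p_{Streamly} = 209/6 + (1/6)p_{Vidio}.
Setting p_{Streamly} = p_{Vidio} in the reaction function: p_{Streamly} = 209/6 + (1/6)p_{Streamly}, so p_{Streamly} = (209/6) / (5/6) = 41.8.
q_{Streamly} = 179 − 3·41.8 + 41.8 = 95.4.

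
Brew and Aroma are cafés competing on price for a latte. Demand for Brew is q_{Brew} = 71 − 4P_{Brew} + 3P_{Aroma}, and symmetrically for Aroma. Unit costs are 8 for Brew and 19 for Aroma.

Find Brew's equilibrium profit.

Brew's profit: π = (P_{Brew} − 8)(71 − 4P_{Brew} + 3P_{Aroma}).
∂π/∂P_{Brew} = 103 − 8P_{Brew} + 3P_{Aroma} = 0 ⇒ P_{Brew} = 12.875 + 0.375P_{Aroma}.
Similarly P_{Aroma} = 18.375 + 0.375P_{Brew}.
Solving the two reaction functions simultaneously: (1 − (0.375)(0.375))P_{Brew} = 12.875 + 0.375·18.375, so (55/64)P_{Brew} = 1265/64 and P_{Brew} = 23.
Then P_{Aroma} = 18.375 + 0.375·23 = 27.
q_{Brew} = 71 − 4·23 + 3·27 = 60.
Profit = (23 − 8)·60 = 900.

900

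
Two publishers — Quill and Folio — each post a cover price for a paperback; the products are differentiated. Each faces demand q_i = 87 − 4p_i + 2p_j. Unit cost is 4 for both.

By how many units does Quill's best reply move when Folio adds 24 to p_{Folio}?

6

Quill's profit: π = (p_{Quill} − 4)(87 − 4p_{Quill} + 2p_{Folio}).
∂π/∂p_{Quill} = 103 − 8p_{Quill} + 2p_{Folio} = 0 ⇒ p_{Quill} = 12.875 + 0.25p_{Folio}.
The reaction-function slope is 0.25, so a 24-unit rise in p_{Folio} moves p_{Quill} by 0.25 × 24 = 6. Quill's best response rises — the actions are strategic complements.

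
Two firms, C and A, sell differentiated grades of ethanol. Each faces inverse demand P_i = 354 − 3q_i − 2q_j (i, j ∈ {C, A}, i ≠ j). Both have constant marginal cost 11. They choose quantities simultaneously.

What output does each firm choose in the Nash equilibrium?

42.875

Firm C's profit: π = q_C(354 − 3q_C − 2q_A) − 11q_C.
∂π/∂q_C = 343 − 6q_C − 2q_A = 0 ⇒ q_C = 343/6 − (1/3)q_A.
Setting q_C = q_A in the reaction function: q_C = 343/6 − (1/3)q_C, so q_C = (343/6) / (4/3) = 42.875.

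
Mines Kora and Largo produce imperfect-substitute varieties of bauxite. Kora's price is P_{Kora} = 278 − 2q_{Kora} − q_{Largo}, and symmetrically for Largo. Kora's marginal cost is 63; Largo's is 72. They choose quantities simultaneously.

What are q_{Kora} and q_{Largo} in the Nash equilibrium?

Mine Kora's profit: π = q_{Kora}(278 − 2q_{Kora} − q_{Largo}) − 63q_{Kora}.
∂π/∂q_{Kora} = 215 − 4q_{Kora} − q_{Largo} = 0 ⇒ q_{Kora} = 53.75 − 0.25q_{Largo}.
Similarly q_{Largo} = 51.5 − 0.25q_{Kora}.
Plugging q_{Largo} into Kora's best response: q_{Kora} = 53.75 − 0.25(51.5 − 0.25q_{Kora}) ⇒ 0.9375q_{Kora} = 40.875, so q_{Kora} = 43.6.
Then q_{Largo} = 51.5 − 0.25·43.6 = 40.6.

43.6, 40.6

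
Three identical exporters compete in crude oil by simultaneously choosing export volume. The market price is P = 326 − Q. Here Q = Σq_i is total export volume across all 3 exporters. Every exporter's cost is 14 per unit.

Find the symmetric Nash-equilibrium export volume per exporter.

78

A representative exporter's profit is π_i = q_i(326 − Q) − 14q_i, with Q = q_i + Σ_{j≠i} q_j.
First-order condition: 312 − 2q_i − Σ_{j≠i} q_j = 0.
With identical exporters, set every q_j = q: then 312 − 2q − 2q = 0, i.e. q = 312/4 = 78.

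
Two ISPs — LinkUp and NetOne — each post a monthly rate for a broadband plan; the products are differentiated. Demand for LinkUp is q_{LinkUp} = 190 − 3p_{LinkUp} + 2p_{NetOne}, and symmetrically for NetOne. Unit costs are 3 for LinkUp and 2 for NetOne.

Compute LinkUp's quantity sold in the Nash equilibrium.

139.6875

LinkUp's profit: π = (p_{LinkUp} − 3)(190 − 3p_{LinkUp} + 2p_{NetOne}).
∂π/∂p_{LinkUp} = 199 − 6p_{LinkUp} + 2p_{NetOne} = 0 ⇒ p_{LinkUp} = 199/6 + (1/3)p_{NetOne}.
Similarly p_{NetOne} = 98/3 + (1/3)p_{LinkUp}.
Plugging p_{NetOne} into LinkUp's best response: p_{LinkUp} = 199/6 + (1/3)(98/3 + (1/3)p_{LinkUp}) ⇒ (8/9)p_{LinkUp} = 793/18, so p_{LinkUp} = 49.5625.
Then p_{NetOne} = 98/3 + (1/3)·49.5625 = 49.1875.
q_{LinkUp} = 190 − 3·49.5625 + 2·49.1875 = 139.6875.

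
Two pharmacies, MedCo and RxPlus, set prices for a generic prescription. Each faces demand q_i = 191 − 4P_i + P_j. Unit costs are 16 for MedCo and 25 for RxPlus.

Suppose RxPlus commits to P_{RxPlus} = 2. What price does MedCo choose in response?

MedCo's profit: π = (P_{MedCo} − 16)(191 − 4P_{MedCo} + P_{RxPlus}).
∂π/∂P_{MedCo} = 255 − 8P_{MedCo} + P_{RxPlus} = 0 ⇒ P_{MedCo} = 31.875 + 0.125P_{RxPlus}.
At P_{RxPlus} = 2: P_{MedCo} = 31.875 + 0.125·2 = 32.125.

32.125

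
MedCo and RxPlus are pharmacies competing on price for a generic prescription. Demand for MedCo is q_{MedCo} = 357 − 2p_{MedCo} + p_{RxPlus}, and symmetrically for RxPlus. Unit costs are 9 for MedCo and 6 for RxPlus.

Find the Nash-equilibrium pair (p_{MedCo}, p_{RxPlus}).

MedCo's profit: π = (p_{MedCo} − 9)(357 − 2p_{MedCo} + p_{RxPlus}).
∂π/∂p_{MedCo} = 375 − 4p_{MedCo} + p_{RxPlus} = 0 ⇒ p_{MedCo} = 93.75 + 0.25p_{RxPlus}.
Similarly p_{RxPlus} = 92.25 + 0.25p_{MedCo}.
Plugging p_{RxPlus} into MedCo's best response: p_{MedCo} = 93.75 + 0.25(92.25 + 0.25p_{MedCo}) ⇒ 0.9375p_{MedCo} = 116.8125, so p_{MedCo} = 124.6.
Then p_{RxPlus} = 92.25 + 0.25·124.6 = 123.4.

124.6, 123.4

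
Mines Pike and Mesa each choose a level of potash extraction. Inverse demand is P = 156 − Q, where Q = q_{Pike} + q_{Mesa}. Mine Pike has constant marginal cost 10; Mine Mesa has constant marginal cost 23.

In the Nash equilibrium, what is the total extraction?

93

Mine Pike's profit: π = q_{Pike}(156 − (q_{Pike} + q_{Mesa})) − 10q_{Pike}.
∂π/∂q_{Pike} = 146 − 2q_{Pike} − q_{Mesa} = 0, so q_{Pike} = 73 − 0.5q_{Mesa}.
By the same steps for Mesa: q_{Mesa} = 66.5 − 0.5q_{Pike}.
Substituting the second reaction function into the first: q_{Pike} = 73 − 0.5(66.5 − 0.5q_{Pike}), which gives 0.75q_{Pike} = 39.75 ⇒ q_{Pike} = 53.
Then q_{Mesa} = 66.5 − 0.5·53 = 40.
Total extraction: 53 + 40 = 93.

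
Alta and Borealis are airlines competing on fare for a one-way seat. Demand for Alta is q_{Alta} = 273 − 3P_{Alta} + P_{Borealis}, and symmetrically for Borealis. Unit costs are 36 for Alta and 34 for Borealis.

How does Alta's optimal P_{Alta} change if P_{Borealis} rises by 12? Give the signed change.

Alta's profit: π = (P_{Alta} − 36)(273 − 3P_{Alta} + P_{Borealis}).
∂π/∂P_{Alta} = 381 − 6P_{Alta} + P_{Borealis} = 0 ⇒ P_{Alta} = 63.5 + (1/6)P_{Borealis}.
The reaction-function slope is 1/6, so a 12-unit rise in P_{Borealis} moves P_{Alta} by 1/6 × 12 = 2. Alta's best response rises — the actions are strategic complements.

2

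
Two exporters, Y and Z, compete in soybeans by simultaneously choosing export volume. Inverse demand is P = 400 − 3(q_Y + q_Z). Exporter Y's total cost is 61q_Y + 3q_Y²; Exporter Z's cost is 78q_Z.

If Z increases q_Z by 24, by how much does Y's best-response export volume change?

Exporter Y's profit: π = q_Y(400 − 3(q_Y + q_Z)) − 61q_Y − 3q_Y².
∂π/∂q_Y = 339 − 12q_Y − 3q_Z = 0, so q_Y = 28.25 − 0.25q_Z.
The reaction-function slope is −0.25, so a 24-unit rise in q_Z moves q_Y by −0.25 × 24 = −6. Y's best response falls — the actions are strategic substitutes.

-6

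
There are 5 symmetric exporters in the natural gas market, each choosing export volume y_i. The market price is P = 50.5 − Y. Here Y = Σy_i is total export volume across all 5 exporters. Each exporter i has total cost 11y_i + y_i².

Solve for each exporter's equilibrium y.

4.9375

A representative exporter's profit is π_i = y_i(50.5 − Y) − 11y_i − y_i², with Y = y_i + Σ_{j≠i} y_j.
First-order condition: 39.5 − 4y_i − Σ_{j≠i} y_j = 0.
In a symmetric equilibrium every exporter chooses the same y, so Σ_{j≠i} y_j = 4y. The condition becomes 39.5 − 8y = 0, giving y = 39.5/8 = 4.9375.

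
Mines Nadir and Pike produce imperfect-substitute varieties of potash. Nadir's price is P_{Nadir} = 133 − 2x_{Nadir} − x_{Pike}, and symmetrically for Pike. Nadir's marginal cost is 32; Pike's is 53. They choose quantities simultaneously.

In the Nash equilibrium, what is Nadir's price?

75.2

Mine Nadir's profit: π = x_{Nadir}(133 − 2x_{Nadir} − x_{Pike}) − 32x_{Nadir}.
∂π/∂x_{Nadir} = 101 − 4x_{Nadir} − x_{Pike} = 0 ⇒ x_{Nadir} = 25.25 − 0.25x_{Pike}.
Similarly x_{Pike} = 20 − 0.25x_{Nadir}.
Plugging x_{Pike} into Nadir's best response: x_{Nadir} = 25.25 − 0.25(20 − 0.25x_{Nadir}) ⇒ 0.9375x_{Nadir} = 20.25, so x_{Nadir} = 21.6.
Then x_{Pike} = 20 − 0.25·21.6 = 14.6.
P_{Nadir} = 133 − 2·21.6 − 14.6 = 75.2.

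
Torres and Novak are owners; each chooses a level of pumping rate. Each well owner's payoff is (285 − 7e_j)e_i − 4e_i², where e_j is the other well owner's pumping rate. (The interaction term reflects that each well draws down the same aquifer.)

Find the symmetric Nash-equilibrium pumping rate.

Torres's payoff is (285 − 7e_N)e_T − 4e_T².
∂π/∂e_T = 285 − 7e_N − 8e_T = 0, so e_T = 35.625 − 0.875e_N.
By symmetry e_N = e_T; substituting into the reaction function, 1.875e_T = 35.625 and e_T = 19.

19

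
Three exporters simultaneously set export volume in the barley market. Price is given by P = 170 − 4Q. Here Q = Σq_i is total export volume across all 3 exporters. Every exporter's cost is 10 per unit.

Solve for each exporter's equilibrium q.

10

A representative exporter's profit is π_i = q_i(170 − 4Q) − 10q_i, with Q = q_i + Σ_{j≠i} q_j.
First-order condition: 160 − 8q_i − 4Σ_{j≠i} q_j = 0.
With identical exporters, set every q_j = q: then 160 − 8q − 8q = 0, i.e. q = 160/16 = 10.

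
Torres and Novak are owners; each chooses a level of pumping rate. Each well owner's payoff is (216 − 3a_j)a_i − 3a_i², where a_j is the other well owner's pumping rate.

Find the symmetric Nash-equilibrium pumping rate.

24

Torres's payoff is (216 − 3a_N)a_T − 3a_T².
∂π/∂a_T = 216 − 3a_N − 6a_T = 0, so a_T = 36 − 0.5a_N.
Setting a_T = a_N in the reaction function: a_T = 36 − 0.5a_T, so a_T = 36 / 1.5 = 24.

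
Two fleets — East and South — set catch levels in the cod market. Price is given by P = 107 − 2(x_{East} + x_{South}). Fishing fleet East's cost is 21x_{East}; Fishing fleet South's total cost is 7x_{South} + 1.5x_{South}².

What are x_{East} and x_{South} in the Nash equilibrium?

16.75, 9.5

Fishing fleet East's profit: π = x_{East}(107 − 2(x_{East} + x_{South})) − 21x_{East}.
∂π/∂x_{East} = 86 − 4x_{East} − 2x_{South} = 0, so x_{East} = 21.5 − 0.5x_{South}.
For South: ∂π/∂x_{South} = 100 − 7x_{South} − 2x_{East} = 0 ⇒ x_{South} = 100/7 − (2/7)x_{East}.
Substituting the second reaction function into the first: x_{East} = 21.5 − 0.5(100/7 − (2/7)x_{East}), which gives (6/7)x_{East} = 201/14 ⇒ x_{East} = 16.75.
Then x_{South} = 100/7 − (2/7)·16.75 = 9.5.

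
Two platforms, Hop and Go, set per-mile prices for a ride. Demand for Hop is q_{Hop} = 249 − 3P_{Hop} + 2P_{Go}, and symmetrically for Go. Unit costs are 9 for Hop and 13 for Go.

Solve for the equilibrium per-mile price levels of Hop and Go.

69.75, 71.25

Hop's profit: π = (P_{Hop} − 9)(249 − 3P_{Hop} + 2P_{Go}).
∂π/∂P_{Hop} = 276 − 6P_{Hop} + 2P_{Go} = 0 ⇒ P_{Hop} = 46 + (1/3)P_{Go}.
Similarly P_{Go} = 48 + (1/3)P_{Hop}.
Solving the two reaction functions simultaneously: (1 − (1/3)(1/3))P_{Hop} = 46 + (1/3)·48, so (8/9)P_{Hop} = 62 and P_{Hop} = 69.75.
Then P_{Go} = 48 + (1/3)·69.75 = 71.25.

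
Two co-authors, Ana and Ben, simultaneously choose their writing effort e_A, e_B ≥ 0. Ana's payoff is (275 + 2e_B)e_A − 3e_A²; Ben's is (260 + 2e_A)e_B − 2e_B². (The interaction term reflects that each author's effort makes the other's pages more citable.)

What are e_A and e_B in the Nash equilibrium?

81, 105.5

Expanding Ana's payoff: 275e_A + 2e_Be_A − 3e_A².
∂π/∂e_A = 275 + 2e_B − 6e_A = 0, so e_A = 275/6 + (1/3)e_B.
Likewise for Ben: e_B = 65 + 0.5e_A.
Substituting the second reaction function into the first: e_A = 275/6 + (1/3)(65 + 0.5e_A), which gives (5/6)e_A = 67.5 ⇒ e_A = 81.
Then e_B = 65 + 0.5·81 = 105.5.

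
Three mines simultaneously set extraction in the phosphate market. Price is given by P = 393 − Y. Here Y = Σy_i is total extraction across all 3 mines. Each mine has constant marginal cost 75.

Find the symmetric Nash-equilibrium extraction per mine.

79.5

A representative mine's profit is π_i = y_i(393 − Y) − 75y_i, with Y = y_i + Σ_{j≠i} y_j.
First-order condition: 318 − 2y_i − Σ_{j≠i} y_j = 0.
Imposing symmetry (y_j = y for all j) turns Σ_{j≠i} y_j into 2y, so 318 = 4y and y = 79.5.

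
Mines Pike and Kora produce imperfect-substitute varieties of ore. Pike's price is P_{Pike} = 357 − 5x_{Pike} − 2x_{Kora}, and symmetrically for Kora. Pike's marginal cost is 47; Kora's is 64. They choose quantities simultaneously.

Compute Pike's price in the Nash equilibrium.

Mine Pike's profit: π = x_{Pike}(357 − 5x_{Pike} − 2x_{Kora}) − 47x_{Pike}.
∂π/∂x_{Pike} = 310 − 10x_{Pike} − 2x_{Kora} = 0 ⇒ x_{Pike} = 31 − 0.2x_{Kora}.
Similarly x_{Kora} = 29.3 − 0.2x_{Pike}.
Solving the two reaction functions simultaneously: (1 − (−0.2)(−0.2))x_{Pike} = 31 − 0.2·29.3, so 0.96x_{Pike} = 25.14 and x_{Pike} = 26.1875.
Then x_{Kora} = 29.3 − 0.2·26.1875 = 24.0625.
P_{Pike} = 357 − 5·26.1875 − 2·24.0625 = 177.9375.

177.9375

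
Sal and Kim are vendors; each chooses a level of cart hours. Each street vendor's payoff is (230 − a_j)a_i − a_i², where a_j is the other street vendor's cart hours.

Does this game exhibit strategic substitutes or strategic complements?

strategic substitutes

Sal's payoff is (230 − a_K)a_S − a_S².
∂π/∂a_S = 230 − a_K − 2a_S = 0, so a_S = 115 − 0.5a_K.
The best-response slope da_S/da_K = −0.5 < 0: the reaction function is downward-sloping, so the choices are strategic substitutes.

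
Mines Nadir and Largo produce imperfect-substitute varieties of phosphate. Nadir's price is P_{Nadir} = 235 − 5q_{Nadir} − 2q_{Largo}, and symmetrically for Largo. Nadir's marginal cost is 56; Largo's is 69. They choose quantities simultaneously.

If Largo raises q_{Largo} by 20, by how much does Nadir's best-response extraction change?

-4

Mine Nadir's profit: π = q_{Nadir}(235 − 5q_{Nadir} − 2q_{Largo}) − 56q_{Nadir}.
∂π/∂q_{Nadir} = 179 − 10q_{Nadir} − 2q_{Largo} = 0 ⇒ q_{Nadir} = 17.9 − 0.2q_{Largo}.
The reaction-function slope is −0.2, so a 20-unit rise in q_{Largo} moves q_{Nadir} by −0.2 × 20 = −4. Nadir's best response falls — the actions are strategic substitutes.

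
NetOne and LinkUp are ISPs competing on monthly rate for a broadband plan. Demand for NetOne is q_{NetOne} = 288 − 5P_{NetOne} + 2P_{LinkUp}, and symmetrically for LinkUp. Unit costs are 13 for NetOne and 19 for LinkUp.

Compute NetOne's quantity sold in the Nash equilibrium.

158.75

NetOne's profit: π = (P_{NetOne} − 13)(288 − 5P_{NetOne} + 2P_{LinkUp}).
∂π/∂P_{NetOne} = 353 − 10P_{NetOne} + 2P_{LinkUp} = 0 ⇒ P_{NetOne} = 35.3 + 0.2P_{LinkUp}.
Similarly P_{LinkUp} = 38.3 + 0.2P_{NetOne}.
Solving the two reaction functions simultaneously: (1 − (0.2)(0.2))P_{NetOne} = 35.3 + 0.2·38.3, so 0.96P_{NetOne} = 42.96 and P_{NetOne} = 44.75.
Then P_{LinkUp} = 38.3 + 0.2·44.75 = 47.25.
q_{NetOne} = 288 − 5·44.75 + 2·47.25 = 158.75.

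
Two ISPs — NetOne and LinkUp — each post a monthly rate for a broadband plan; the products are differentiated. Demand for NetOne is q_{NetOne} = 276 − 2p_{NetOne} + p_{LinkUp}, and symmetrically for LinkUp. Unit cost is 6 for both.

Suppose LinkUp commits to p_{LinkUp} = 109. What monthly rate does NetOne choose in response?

NetOne's profit: π = (p_{NetOne} − 6)(276 − 2p_{NetOne} + p_{LinkUp}).
∂π/∂p_{NetOne} = 288 − 4p_{NetOne} + p_{LinkUp} = 0 ⇒ p_{NetOne} = 72 + 0.25p_{LinkUp}.
At p_{LinkUp} = 109: p_{NetOne} = 72 + 0.25·109 = 99.25.

99.25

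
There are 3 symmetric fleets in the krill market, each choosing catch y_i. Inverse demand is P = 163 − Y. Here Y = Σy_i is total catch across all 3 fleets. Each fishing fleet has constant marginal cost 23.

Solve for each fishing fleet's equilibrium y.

A representative fishing fleet's profit is π_i = y_i(163 − Y) − 23y_i, with Y = y_i + Σ_{j≠i} y_j.
First-order condition: 140 − 2y_i − Σ_{j≠i} y_j = 0.
With identical fishing fleets, set every y_j = y: then 140 − 2y − 2y = 0, i.e. y = 140/4 = 35.

35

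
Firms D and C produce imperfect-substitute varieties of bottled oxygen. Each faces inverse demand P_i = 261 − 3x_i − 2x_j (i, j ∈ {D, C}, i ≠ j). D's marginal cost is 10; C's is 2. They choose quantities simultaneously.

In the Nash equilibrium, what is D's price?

Firm D's profit: π = x_D(261 − 3x_D − 2x_C) − 10x_D.
∂π/∂x_D = 251 − 6x_D − 2x_C = 0 ⇒ x_D = 251/6 − (1/3)x_C.
Similarly x_C = 259/6 − (1/3)x_D.
Substituting the second reaction function into the first: x_D = 251/6 − (1/3)(259/6 − (1/3)x_D), which gives (8/9)x_D = 247/9 ⇒ x_D = 30.875.
Then x_C = 259/6 − (1/3)·30.875 = 32.875.
P_D = 261 − 3·30.875 − 2·32.875 = 102.625.

102.625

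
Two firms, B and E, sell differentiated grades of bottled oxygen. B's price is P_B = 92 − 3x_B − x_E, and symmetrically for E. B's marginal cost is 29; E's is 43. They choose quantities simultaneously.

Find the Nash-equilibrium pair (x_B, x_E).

Firm B's profit: π = x_B(92 − 3x_B − x_E) − 29x_B.
∂π/∂x_B = 63 − 6x_B − x_E = 0 ⇒ x_B = 10.5 − (1/6)x_E.
Similarly x_E = 49/6 − (1/6)x_B.
Substituting the second reaction function into the first: x_B = 10.5 − (1/6)(49/6 − (1/6)x_B), which gives (35/36)x_B = 329/36 ⇒ x_B = 9.4.
Then x_E = 49/6 − (1/6)·9.4 = 6.6.

9.4, 6.6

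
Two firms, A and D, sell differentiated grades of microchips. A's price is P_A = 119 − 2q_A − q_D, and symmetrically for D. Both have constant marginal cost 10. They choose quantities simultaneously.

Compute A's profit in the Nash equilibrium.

950.48

Firm A's profit: π = q_A(119 − 2q_A − q_D) − 10q_A.
∂π/∂q_A = 109 − 4q_A − q_D = 0 ⇒ q_A = 27.25 − 0.25q_D.
Setting q_A = q_D in the reaction function: q_A = 27.25 − 0.25q_A, so q_A = 27.25 / 1.25 = 21.8.
P_A = 119 − 2·21.8 − 21.8 = 53.6.
Profit = (53.6 − 10)·21.8 = 950.48.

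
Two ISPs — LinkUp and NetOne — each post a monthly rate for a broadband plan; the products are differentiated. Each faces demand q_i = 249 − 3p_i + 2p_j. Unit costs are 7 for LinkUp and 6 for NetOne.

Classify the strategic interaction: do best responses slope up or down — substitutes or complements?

strategic complements

LinkUp's profit: π = (p_{LinkUp} − 7)(249 − 3p_{LinkUp} + 2p_{NetOne}).
∂π/∂p_{LinkUp} = 270 − 6p_{LinkUp} + 2p_{NetOne} = 0 ⇒ p_{LinkUp} = 45 + (1/3)p_{NetOne}.
The best-response slope dp_{LinkUp}/dp_{NetOne} = 1/3 > 0: the reaction function is upward-sloping, so the choices are strategic complements.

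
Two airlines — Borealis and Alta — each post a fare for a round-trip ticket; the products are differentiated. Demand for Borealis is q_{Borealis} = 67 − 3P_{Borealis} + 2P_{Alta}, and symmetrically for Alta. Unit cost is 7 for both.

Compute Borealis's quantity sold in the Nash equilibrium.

45

Borealis's profit: π = (P_{Borealis} − 7)(67 − 3P_{Borealis} + 2P_{Alta}).
∂π/∂P_{Borealis} = 88 − 6P_{Borealis} + 2P_{Alta} = 0 ⇒ P_{Borealis} = 44/3 + (1/3)P_{Alta}.
By symmetry P_{Alta} = P_{Borealis}; substituting into the reaction function, (2/3)P_{Borealis} = 44/3 and P_{Borealis} = 22.
q_{Borealis} = 67 − 3·22 + 2·22 = 45.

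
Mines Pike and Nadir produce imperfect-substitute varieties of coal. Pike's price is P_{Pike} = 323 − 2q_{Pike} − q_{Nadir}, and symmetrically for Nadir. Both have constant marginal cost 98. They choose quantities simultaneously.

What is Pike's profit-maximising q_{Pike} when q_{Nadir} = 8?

Mine Pike's profit: π = q_{Pike}(323 − 2q_{Pike} − q_{Nadir}) − 98q_{Pike}.
∂π/∂q_{Pike} = 225 − 4q_{Pike} − q_{Nadir} = 0 ⇒ q_{Pike} = 56.25 − 0.25q_{Nadir}.
At q_{Nadir} = 8: q_{Pike} = 56.25 − 0.25·8 = 54.25.

54.25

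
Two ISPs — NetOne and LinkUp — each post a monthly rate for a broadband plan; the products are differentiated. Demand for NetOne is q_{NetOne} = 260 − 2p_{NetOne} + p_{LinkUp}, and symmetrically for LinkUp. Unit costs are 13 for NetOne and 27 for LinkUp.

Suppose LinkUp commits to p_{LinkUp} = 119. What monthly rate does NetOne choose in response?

101.25

NetOne's profit: π = (p_{NetOne} − 13)(260 − 2p_{NetOne} + p_{LinkUp}).
∂π/∂p_{NetOne} = 286 − 4p_{NetOne} + p_{LinkUp} = 0 ⇒ p_{NetOne} = 71.5 + 0.25p_{LinkUp}.
At p_{LinkUp} = 119: p_{NetOne} = 71.5 + 0.25·119 = 101.25.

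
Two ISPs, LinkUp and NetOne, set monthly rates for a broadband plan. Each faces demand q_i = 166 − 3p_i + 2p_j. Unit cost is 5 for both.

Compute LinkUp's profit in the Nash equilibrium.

LinkUp's profit: π = (p_{LinkUp} − 5)(166 − 3p_{LinkUp} + 2p_{NetOne}).
∂π/∂p_{LinkUp} = 181 − 6p_{LinkUp} + 2p_{NetOne} = 0 ⇒ p_{LinkUp} = 181/6 + (1/3)p_{NetOne}.
By symmetry p_{NetOne} = p_{LinkUp}; substituting into the reaction function, (2/3)p_{LinkUp} = 181/6 and p_{LinkUp} = 45.25.
q_{LinkUp} = 166 − 3·45.25 + 2·45.25 = 120.75.
Profit = (45.25 − 5)·120.75 = 4860.1875.

4860.1875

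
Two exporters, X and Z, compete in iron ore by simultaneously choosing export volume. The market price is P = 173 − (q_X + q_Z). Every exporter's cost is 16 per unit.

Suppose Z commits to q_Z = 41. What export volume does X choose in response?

Exporter X's profit: π = q_X(173 − (q_X + q_Z)) − 16q_X.
∂π/∂q_X = 157 − 2q_X − q_Z = 0, so q_X = 78.5 − 0.5q_Z.
At q_Z = 41: q_X = 78.5 − 0.5·41 = 58.

58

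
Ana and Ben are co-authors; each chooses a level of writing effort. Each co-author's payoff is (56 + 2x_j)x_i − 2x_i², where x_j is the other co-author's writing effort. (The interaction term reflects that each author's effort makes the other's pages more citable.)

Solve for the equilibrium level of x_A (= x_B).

28

Ana's payoff is (56 + 2x_B)x_A − 2x_A².
∂π/∂x_A = 56 + 2x_B − 4x_A = 0, so x_A = 14 + 0.5x_B.
By symmetry x_B = x_A; substituting into the reaction function, 0.5x_A = 14 and x_A = 28.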